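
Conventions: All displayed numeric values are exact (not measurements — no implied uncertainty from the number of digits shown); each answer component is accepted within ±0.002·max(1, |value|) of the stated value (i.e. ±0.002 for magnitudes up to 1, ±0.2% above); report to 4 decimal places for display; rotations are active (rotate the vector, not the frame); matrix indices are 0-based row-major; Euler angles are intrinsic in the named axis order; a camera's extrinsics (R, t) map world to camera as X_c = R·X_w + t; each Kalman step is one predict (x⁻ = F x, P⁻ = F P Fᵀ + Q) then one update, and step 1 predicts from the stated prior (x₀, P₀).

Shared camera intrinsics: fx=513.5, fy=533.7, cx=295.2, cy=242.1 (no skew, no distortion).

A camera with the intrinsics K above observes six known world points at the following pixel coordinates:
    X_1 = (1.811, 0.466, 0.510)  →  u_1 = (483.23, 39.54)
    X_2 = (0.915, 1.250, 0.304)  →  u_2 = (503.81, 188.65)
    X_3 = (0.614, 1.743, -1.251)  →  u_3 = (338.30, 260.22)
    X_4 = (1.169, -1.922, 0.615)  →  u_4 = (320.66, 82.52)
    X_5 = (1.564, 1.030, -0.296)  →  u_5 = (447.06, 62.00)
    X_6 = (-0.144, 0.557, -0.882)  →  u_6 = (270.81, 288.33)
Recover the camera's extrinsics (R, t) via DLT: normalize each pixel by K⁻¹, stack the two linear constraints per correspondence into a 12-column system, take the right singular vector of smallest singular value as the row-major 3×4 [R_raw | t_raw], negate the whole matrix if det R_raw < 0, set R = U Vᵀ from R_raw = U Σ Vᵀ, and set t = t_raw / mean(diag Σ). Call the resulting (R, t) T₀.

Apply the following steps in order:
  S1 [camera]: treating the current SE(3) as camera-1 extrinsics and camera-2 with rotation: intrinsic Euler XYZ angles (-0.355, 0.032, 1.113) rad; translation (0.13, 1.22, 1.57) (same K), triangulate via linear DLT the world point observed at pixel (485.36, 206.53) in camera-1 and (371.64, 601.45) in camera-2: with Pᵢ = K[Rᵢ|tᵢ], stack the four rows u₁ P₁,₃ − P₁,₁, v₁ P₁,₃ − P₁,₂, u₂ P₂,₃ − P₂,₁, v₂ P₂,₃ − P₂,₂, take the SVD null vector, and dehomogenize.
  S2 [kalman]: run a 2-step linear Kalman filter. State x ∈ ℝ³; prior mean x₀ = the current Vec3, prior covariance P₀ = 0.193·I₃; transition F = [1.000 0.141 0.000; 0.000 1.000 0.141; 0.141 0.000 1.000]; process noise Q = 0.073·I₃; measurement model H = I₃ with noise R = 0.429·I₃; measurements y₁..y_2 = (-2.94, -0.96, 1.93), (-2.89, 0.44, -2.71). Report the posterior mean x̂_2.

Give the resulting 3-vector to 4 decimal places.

result = (-1.7789, -0.1052, 0.0699)

source (pnp_recover): camera pose = R=[0.2184 0.4470 0.8675; -0.9197 0.3914 0.0300; -0.3261 -0.8044 0.4966], t=(0.3700, 0.0000, 4.5798)
after S1 (triangulate): (0.4062, -0.1203, 1.8693)
after S2 (kf_track): (-1.7789, -0.1052, 0.0699)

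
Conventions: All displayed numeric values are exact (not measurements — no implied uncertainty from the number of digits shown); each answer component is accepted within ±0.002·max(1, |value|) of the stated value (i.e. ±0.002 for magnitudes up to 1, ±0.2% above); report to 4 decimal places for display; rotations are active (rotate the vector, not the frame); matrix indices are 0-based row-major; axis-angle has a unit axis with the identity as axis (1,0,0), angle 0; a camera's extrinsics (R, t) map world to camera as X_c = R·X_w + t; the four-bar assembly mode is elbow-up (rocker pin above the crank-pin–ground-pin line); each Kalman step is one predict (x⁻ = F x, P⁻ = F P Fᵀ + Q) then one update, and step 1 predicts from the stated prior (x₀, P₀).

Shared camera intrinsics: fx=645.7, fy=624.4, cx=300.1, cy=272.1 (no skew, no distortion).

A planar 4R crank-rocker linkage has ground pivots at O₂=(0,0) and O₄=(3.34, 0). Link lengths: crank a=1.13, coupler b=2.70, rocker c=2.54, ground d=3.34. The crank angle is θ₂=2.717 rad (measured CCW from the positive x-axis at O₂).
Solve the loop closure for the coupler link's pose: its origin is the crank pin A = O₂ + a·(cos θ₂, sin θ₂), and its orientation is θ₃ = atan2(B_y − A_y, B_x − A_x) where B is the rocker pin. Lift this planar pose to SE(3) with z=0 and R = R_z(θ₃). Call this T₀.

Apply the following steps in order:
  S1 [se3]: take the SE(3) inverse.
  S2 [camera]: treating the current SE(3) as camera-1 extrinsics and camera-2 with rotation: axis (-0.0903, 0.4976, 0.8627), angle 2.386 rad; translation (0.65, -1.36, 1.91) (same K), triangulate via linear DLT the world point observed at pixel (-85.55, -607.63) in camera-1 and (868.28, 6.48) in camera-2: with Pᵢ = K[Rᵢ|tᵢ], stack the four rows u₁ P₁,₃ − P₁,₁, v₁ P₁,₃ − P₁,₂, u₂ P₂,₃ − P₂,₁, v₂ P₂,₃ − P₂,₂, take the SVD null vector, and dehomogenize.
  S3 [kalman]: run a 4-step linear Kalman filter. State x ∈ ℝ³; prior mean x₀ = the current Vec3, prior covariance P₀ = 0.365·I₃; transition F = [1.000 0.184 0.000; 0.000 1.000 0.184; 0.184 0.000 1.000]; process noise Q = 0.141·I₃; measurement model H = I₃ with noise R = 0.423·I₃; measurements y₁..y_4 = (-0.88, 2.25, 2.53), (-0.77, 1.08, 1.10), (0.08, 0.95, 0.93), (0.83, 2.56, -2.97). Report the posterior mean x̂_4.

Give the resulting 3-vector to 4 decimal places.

result = (0.2343, 1.8180, -0.6612)

source (fourbar_fk): coupler pose = R=[0.9003 -0.4353 0.0000; 0.4353 0.9003 0.0000; 0.0000 0.0000 1.0000], t=(-1.0297, 0.4655, 0.0000)
after S1 (invert_se3): R=[0.9003 0.4353 0.0000; -0.4353 0.9003 0.0000; 0.0000 0.0000 1.0000], t=(0.7244, -0.8673, 0.0000)
after S2 (triangulate): (-0.9686, -0.7690, 0.8077)
after S3 (kf_track): (0.2343, 1.8180, -0.6612)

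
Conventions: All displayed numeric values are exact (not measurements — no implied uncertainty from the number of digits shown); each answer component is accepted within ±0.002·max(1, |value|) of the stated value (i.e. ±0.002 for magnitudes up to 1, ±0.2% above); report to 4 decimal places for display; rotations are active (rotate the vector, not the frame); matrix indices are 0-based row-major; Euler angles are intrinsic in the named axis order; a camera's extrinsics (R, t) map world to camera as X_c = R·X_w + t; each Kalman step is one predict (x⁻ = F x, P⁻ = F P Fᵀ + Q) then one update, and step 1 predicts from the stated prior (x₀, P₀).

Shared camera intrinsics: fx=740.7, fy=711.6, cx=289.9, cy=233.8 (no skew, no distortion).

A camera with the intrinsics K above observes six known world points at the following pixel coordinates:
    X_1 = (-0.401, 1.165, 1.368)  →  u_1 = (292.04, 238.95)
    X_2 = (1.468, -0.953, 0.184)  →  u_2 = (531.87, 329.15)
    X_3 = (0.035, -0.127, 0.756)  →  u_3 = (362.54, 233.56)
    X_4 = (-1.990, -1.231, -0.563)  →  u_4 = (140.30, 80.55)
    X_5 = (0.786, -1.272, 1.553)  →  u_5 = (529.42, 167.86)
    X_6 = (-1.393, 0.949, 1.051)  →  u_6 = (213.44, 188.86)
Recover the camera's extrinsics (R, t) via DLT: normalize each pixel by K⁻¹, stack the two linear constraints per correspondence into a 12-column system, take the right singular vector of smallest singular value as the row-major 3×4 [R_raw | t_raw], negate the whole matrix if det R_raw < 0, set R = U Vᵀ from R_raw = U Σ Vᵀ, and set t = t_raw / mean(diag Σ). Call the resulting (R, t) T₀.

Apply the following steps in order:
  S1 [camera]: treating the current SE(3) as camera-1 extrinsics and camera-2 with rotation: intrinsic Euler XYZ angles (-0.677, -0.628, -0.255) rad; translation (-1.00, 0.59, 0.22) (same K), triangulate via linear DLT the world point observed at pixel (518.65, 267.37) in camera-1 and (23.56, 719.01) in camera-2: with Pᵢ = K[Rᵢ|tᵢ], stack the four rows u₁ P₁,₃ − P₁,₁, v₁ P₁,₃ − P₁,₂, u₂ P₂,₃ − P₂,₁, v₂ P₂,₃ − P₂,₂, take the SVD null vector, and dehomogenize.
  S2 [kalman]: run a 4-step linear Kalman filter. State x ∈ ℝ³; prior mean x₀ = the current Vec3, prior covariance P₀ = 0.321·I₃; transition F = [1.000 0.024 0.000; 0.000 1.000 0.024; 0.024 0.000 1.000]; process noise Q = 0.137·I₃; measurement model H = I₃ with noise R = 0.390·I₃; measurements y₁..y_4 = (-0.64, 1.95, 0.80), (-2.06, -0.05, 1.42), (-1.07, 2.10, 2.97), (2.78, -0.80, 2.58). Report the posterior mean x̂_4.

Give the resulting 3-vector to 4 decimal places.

source (pnp_recover): camera pose = R=[0.7837 -0.4397 0.4386; 0.6207 0.5305 -0.5773; 0.0212 0.7247 0.6887], t=(0.2499, 0.4799, 6.3495)
after S1 (triangulate): (1.5588, -0.1561, 1.7529)
after S2 (kf_track): (0.7588, 0.3835, 2.2879)

result = (0.7588, 0.3835, 2.2879)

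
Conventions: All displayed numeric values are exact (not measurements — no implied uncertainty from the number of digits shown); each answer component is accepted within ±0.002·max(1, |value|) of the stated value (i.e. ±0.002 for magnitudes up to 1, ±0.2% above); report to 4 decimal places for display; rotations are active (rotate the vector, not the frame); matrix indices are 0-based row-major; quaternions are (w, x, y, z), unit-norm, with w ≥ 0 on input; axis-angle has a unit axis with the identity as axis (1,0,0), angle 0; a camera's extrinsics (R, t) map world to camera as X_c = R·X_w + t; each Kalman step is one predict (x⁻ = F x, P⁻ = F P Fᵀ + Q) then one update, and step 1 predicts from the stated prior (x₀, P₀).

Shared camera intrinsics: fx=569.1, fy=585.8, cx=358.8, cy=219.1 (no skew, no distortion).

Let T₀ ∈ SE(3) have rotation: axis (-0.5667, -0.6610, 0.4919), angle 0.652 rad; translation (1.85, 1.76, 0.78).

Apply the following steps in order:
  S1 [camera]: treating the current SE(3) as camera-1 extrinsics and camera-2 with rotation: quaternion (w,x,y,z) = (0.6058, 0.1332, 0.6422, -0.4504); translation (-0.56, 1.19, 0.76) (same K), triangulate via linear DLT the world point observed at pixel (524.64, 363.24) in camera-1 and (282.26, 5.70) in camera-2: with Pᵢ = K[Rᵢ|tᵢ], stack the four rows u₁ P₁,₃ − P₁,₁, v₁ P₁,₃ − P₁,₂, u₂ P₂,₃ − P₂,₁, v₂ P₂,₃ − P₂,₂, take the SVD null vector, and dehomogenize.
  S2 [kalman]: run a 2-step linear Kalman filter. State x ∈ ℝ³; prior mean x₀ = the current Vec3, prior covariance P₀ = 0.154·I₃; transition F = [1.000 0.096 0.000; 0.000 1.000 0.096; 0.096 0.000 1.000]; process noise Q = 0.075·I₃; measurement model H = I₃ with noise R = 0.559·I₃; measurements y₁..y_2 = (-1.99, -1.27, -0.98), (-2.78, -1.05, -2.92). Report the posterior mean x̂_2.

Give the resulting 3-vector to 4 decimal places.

result = (-1.8105, -1.3259, -0.2985)

after S1 (triangulate): (-0.6223, -1.5381, 1.8546)
after S2 (kf_track): (-1.8105, -1.3259, -0.2985)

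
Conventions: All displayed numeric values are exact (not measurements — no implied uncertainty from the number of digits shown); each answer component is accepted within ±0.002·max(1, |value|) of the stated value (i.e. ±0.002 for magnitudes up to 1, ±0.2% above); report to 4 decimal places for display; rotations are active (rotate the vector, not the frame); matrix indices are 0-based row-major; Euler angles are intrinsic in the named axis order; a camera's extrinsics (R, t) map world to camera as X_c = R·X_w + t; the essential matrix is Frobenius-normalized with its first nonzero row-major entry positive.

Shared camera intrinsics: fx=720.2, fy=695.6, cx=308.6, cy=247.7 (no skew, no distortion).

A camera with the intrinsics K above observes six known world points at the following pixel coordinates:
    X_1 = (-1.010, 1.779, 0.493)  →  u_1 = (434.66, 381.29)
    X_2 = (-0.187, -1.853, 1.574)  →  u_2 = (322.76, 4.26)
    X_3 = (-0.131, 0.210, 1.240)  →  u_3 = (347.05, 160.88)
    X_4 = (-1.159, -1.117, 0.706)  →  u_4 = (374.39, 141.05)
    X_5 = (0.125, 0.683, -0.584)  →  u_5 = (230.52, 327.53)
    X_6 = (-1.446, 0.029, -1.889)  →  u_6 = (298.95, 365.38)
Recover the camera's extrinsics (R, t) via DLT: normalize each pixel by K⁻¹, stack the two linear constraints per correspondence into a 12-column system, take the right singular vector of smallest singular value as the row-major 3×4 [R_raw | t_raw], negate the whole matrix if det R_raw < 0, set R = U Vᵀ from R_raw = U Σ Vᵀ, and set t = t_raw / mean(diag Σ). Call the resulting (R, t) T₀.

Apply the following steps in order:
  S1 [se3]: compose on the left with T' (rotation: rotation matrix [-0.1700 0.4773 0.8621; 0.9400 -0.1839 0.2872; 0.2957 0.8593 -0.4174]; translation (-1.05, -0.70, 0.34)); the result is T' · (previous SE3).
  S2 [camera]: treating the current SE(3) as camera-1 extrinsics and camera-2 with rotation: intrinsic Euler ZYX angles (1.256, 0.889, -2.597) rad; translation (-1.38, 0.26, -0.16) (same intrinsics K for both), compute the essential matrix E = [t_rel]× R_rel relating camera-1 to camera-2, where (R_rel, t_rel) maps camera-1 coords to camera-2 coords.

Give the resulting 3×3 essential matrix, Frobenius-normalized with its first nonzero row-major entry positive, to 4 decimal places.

source (pnp_recover): camera pose = R=[-0.8552 0.1856 0.4840; -0.2050 0.7364 -0.6447; -0.4761 -0.6505 -0.5917], t=(-0.4400, -0.1099, 6.6401)
after S1 (compose_se3): R=[-0.3629 -0.2409 -0.9001; -0.9029 -0.1478 0.4036; -0.2303 0.9592 -0.1639], t=(4.6970, 0.8138, -2.6562)
after S2 (essential): [0.0792 0.5711 0.3953; 0.1466 -0.3945 0.4457; -0.0996 0.1298 -0.3298]

matrix = [0.0792 0.5711 0.3953; 0.1466 -0.3945 0.4457; -0.0996 0.1298 -0.3298]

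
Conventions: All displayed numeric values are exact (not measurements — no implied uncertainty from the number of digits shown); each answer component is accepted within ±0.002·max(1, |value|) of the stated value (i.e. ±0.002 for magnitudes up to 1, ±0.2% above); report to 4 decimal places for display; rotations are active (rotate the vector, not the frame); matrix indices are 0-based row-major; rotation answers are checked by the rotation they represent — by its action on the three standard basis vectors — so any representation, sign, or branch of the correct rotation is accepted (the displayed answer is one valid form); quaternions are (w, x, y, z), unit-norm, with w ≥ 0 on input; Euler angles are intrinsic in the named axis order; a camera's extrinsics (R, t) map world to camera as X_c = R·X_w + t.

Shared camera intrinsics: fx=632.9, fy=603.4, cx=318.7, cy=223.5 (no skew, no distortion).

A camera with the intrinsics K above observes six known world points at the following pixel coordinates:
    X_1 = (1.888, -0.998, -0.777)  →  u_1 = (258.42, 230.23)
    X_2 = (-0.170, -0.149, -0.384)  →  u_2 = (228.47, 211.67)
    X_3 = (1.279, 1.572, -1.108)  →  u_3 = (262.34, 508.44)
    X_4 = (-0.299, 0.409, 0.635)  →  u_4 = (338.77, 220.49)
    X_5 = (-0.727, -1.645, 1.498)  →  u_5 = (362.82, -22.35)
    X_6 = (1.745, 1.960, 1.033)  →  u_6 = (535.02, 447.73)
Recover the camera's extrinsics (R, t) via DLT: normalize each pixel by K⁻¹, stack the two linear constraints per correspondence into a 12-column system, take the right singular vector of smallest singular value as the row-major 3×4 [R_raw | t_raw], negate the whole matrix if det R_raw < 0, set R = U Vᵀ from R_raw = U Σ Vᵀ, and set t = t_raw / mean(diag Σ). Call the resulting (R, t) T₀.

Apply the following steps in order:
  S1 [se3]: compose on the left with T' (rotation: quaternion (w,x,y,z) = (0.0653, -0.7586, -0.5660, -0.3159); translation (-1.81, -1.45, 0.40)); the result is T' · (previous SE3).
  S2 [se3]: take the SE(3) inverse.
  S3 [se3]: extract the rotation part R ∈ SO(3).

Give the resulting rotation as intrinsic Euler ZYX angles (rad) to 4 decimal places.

source (pnp_recover): camera pose = R=[0.4591 0.1728 0.8714; 0.3537 0.8643 -0.3577; -0.8150 0.4724 0.3356], t=(-0.3000, -0.0500, 5.2405)
after S1 (compose_se3): R=[0.0612 0.9970 -0.0468; -0.1209 0.0539 0.9912; 0.9908 -0.0550 0.1239], t=(0.2216, 0.7157, -3.9286)
after S2 (invert_se3): R=[0.0612 -0.1209 0.9908; 0.9970 0.0539 -0.0550; -0.0468 0.9912 0.1239], t=(3.9654, -0.4756, -0.2124)
after S3 (rot_of_se3): [0.0612 -0.1209 0.9908; 0.9970 0.0539 -0.0550; -0.0468 0.9912 0.1239]

rotation (euler_zyx) = (1.5095, 0.0468, 1.4465)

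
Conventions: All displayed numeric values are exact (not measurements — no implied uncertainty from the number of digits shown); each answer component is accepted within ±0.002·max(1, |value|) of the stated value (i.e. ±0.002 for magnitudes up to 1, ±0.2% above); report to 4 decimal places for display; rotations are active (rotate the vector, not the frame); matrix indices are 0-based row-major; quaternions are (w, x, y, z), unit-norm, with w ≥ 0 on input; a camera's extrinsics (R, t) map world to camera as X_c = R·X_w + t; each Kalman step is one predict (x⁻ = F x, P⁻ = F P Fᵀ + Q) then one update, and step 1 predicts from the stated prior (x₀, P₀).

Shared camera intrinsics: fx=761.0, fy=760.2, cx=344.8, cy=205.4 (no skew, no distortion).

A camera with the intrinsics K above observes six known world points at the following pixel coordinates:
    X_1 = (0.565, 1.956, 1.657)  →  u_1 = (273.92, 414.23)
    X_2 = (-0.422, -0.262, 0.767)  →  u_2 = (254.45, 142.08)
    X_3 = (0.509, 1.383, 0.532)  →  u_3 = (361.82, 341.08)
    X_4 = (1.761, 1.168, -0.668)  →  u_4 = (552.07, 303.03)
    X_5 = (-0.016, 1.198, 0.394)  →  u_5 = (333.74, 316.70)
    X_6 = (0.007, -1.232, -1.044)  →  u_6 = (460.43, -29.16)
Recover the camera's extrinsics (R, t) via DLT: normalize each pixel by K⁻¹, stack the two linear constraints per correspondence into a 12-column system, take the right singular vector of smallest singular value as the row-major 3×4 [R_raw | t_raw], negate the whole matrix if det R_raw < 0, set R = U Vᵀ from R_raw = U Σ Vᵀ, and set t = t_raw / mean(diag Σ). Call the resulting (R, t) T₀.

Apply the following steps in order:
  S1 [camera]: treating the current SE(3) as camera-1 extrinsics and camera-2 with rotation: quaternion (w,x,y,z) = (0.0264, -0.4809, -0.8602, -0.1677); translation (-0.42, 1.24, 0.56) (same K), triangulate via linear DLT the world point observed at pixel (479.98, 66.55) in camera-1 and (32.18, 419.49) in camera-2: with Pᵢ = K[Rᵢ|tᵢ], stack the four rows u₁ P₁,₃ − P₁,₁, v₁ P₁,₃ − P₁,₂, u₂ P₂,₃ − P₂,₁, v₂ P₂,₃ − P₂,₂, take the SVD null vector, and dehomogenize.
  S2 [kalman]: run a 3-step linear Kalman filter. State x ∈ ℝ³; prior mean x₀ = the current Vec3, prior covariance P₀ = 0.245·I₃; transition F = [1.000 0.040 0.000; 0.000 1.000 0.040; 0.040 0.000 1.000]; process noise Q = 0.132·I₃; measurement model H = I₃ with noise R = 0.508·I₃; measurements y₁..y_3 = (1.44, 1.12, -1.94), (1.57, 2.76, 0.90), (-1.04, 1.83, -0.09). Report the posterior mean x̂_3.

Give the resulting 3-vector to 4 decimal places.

source (pnp_recover): camera pose = R=[0.6201 0.0753 -0.7809; 0.1257 0.9730 0.1937; 0.7744 -0.2183 0.5939], t=(0.1400, -0.3600, 6.0500)
after S1 (triangulate): (-0.3019, -0.3045, -1.2581)
after S2 (kf_track): (0.1902, 1.4748, -0.3283)

result = (0.1902, 1.4748, -0.3283)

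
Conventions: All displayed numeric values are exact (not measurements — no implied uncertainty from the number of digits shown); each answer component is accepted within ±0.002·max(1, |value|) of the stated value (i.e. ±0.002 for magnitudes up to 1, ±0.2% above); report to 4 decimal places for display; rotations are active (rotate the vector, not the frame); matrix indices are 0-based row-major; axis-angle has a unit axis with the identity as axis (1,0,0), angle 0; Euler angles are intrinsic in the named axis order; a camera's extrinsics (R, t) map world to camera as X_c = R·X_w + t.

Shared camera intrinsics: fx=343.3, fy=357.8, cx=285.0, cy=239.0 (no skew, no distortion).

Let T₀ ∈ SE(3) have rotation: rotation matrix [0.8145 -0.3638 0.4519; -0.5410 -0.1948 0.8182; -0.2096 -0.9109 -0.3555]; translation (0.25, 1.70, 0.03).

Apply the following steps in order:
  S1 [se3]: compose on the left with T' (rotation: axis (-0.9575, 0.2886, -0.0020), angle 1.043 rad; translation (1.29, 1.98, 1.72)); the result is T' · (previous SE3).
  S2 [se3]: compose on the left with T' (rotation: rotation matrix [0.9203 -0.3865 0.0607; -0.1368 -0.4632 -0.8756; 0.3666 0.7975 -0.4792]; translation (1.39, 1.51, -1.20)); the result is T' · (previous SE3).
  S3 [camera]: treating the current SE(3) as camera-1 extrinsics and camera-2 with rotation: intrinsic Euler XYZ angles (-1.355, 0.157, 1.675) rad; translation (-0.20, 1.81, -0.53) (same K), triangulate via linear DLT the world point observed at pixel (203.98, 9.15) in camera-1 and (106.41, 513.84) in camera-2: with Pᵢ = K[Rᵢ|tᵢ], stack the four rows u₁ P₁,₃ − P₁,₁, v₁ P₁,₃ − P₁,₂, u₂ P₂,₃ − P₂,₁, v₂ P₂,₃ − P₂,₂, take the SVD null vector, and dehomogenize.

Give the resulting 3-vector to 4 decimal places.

result = (-1.6329, 0.3317, -0.7950)

after S1 (compose_se3): R=[0.8016 -0.5503 0.2335; -0.5812 -0.8088 0.0891; 0.1398 -0.2071 -0.9683], t=(1.3069, 2.8965, 0.2663)
after S2 (compose_se3): R=[0.9709 -0.2064 0.1216; 0.0372 0.6313 0.7746; -0.2367 -0.7475 0.6206], t=(1.4894, -0.2437, 1.4614)
after S3 (triangulate): (-1.6329, 0.3317, -0.7950)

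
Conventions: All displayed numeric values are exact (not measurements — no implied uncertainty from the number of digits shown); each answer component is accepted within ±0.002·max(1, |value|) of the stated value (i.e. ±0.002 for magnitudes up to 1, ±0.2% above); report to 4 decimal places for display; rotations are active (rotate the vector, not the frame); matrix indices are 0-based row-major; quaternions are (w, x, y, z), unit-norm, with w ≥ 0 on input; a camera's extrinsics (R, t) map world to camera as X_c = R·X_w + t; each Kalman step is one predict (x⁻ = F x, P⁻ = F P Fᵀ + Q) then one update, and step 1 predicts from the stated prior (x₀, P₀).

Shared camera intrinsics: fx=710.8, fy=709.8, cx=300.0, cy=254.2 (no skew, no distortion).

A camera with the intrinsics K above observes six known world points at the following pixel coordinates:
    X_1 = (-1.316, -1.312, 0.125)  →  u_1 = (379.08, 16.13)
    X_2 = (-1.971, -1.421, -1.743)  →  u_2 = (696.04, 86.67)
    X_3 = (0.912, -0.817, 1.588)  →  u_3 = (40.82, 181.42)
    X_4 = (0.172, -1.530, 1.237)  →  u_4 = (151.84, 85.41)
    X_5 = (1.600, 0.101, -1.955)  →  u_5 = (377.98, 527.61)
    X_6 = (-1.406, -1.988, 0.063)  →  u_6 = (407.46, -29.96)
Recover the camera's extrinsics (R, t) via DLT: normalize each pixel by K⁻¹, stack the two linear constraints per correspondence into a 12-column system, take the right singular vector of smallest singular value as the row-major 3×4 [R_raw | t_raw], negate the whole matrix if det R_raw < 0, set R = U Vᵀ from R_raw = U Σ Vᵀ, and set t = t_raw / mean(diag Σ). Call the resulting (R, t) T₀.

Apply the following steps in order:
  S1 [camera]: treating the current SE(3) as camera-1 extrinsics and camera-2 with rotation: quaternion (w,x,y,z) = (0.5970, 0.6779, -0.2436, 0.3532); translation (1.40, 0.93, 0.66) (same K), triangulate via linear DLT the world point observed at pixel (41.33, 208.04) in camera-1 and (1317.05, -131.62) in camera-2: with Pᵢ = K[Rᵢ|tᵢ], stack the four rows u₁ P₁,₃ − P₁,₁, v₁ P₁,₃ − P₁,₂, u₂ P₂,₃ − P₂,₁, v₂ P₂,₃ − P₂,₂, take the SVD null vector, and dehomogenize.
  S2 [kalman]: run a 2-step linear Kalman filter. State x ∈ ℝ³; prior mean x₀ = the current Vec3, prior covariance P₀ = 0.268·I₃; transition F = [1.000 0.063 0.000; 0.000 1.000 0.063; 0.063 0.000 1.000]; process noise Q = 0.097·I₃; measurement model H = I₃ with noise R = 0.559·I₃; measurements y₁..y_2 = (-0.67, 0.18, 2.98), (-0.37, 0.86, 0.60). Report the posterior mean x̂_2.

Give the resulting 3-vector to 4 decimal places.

source (pnp_recover): camera pose = R=[-0.4628 -0.2172 -0.8595; 0.5894 0.6488 -0.4813; 0.6622 -0.7293 -0.1722], t=(-0.2999, 0.2200, 4.3097)
after S1 (triangulate): (-0.4042, 0.5595, 1.1799)
after S2 (kf_track): (-0.4307, 0.6703, 1.3935)

result = (-0.4307, 0.6703, 1.3935)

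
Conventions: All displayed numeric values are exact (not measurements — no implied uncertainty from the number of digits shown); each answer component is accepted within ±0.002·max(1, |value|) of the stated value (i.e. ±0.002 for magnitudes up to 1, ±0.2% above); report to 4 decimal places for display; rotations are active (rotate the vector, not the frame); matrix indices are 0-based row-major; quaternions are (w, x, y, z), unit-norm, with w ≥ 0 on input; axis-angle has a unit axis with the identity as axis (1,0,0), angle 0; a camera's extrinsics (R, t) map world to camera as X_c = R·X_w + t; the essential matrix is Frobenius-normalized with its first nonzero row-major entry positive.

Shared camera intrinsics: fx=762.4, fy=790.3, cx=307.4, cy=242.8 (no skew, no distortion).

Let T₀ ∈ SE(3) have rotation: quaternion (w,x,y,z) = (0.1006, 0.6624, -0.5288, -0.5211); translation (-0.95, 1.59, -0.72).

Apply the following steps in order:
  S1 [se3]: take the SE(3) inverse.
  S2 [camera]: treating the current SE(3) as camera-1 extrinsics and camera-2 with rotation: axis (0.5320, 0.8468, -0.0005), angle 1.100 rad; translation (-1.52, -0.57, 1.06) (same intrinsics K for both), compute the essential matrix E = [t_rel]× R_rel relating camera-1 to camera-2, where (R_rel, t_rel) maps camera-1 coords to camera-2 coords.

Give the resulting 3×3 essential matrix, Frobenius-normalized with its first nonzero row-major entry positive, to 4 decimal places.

matrix = [0.0958 0.5008 -0.0591; -0.6111 0.2967 -0.0465; 0.3424 0.3923 -0.0417]

after S1 (invert_se3): R=[-0.1023 -0.8053 -0.5839; -0.5957 -0.4205 0.6843; -0.7967 0.4178 -0.4367], t=(0.7629, 0.5955, -1.7356)
after S2 (essential): [0.0958 0.5008 -0.0591; -0.6111 0.2967 -0.0465; 0.3424 0.3923 -0.0417]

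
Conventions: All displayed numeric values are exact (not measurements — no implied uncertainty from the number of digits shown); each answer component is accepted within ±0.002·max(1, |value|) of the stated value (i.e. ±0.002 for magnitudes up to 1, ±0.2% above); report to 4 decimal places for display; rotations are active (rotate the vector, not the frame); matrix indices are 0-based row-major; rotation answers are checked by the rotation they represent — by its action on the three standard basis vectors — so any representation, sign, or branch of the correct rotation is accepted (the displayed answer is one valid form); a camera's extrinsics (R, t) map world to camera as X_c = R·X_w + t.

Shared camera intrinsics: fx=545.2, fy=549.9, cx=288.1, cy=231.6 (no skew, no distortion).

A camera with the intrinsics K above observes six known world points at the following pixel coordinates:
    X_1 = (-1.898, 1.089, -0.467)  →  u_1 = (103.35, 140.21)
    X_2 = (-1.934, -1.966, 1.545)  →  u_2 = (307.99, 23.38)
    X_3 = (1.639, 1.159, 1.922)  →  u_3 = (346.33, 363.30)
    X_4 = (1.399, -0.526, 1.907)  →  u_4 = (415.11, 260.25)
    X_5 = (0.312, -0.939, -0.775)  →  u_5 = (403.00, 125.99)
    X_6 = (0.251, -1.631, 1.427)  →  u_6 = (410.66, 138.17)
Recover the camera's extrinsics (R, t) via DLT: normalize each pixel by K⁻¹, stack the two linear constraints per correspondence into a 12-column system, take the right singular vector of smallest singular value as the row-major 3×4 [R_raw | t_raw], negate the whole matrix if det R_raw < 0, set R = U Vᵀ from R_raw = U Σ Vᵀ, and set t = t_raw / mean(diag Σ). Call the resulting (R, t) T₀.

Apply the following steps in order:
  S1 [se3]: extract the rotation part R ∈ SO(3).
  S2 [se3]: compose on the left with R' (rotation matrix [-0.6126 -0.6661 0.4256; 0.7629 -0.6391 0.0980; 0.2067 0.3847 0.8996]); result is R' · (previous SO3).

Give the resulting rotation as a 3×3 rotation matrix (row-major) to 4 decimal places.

source (pnp_recover): camera pose = R=[0.7312 -0.6789 0.0664; 0.6684 0.7326 0.1286; -0.1359 -0.0497 0.9895], t=(0.2599, -0.3999, 5.8594)
after S1 (rot_of_se3): [0.7312 -0.6789 0.0664; 0.6684 0.7326 0.1286; -0.1359 -0.0497 0.9895]
after S2 (compose_so3): [-0.9510 -0.0932 0.2948; 0.1174 -0.9909 0.0654; 0.2860 0.0968 0.9533]

rotation (matrix) = ((-0.9510, -0.0932, 0.2948), (0.1174, -0.9909, 0.0654), (0.2860, 0.0968, 0.9533))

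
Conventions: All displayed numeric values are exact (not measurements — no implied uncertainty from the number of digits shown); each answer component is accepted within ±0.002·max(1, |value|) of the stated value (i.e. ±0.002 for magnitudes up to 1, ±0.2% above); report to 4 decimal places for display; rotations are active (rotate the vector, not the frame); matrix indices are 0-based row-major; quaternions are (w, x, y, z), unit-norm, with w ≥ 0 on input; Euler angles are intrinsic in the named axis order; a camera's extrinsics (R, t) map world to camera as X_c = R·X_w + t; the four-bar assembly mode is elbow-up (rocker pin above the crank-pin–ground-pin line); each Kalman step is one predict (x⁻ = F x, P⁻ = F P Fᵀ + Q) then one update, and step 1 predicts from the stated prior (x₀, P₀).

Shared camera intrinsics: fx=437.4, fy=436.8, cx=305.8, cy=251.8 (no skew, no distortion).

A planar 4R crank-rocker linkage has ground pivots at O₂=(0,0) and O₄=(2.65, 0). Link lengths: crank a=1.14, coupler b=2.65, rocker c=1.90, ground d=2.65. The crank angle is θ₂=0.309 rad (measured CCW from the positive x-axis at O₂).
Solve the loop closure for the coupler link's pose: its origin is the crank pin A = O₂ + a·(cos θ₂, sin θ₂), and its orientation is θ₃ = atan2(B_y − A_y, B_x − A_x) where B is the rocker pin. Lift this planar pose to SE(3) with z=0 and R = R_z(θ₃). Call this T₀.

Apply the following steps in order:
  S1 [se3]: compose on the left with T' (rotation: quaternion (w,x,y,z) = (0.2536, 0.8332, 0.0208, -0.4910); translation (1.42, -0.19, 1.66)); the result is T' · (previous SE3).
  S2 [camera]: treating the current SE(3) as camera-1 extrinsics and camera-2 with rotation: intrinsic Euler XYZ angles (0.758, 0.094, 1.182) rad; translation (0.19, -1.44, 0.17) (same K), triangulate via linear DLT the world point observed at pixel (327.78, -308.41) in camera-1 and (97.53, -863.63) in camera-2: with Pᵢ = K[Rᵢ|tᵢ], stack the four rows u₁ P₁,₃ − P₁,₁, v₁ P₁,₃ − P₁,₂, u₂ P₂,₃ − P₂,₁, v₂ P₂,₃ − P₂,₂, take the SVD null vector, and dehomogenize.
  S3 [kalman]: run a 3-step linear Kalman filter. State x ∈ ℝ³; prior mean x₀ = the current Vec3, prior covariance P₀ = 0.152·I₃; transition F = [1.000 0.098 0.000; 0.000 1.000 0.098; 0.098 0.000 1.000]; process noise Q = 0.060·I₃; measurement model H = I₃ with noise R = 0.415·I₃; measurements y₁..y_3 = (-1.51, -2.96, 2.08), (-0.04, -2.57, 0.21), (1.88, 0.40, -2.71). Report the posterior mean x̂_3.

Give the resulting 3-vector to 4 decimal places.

source (fourbar_fk): coupler pose = R=[0.8412 -0.5408 0.0000; 0.5408 0.8412 0.0000; 0.0000 0.0000 1.0000], t=(1.0860, 0.3467, 0.0000)
after S1 (compose_se3): R=[0.5883 -0.0410 -0.8076; -0.6511 -0.6163 -0.4430; -0.4796 0.7864 -0.3892], t=(2.0798, -0.7246, 0.8994)
after S2 (triangulate): (-0.8336, 0.6915, 1.8634)
after S3 (kf_track): (-0.0986, -0.5093, -0.0195)

result = (-0.0986, -0.5093, -0.0195)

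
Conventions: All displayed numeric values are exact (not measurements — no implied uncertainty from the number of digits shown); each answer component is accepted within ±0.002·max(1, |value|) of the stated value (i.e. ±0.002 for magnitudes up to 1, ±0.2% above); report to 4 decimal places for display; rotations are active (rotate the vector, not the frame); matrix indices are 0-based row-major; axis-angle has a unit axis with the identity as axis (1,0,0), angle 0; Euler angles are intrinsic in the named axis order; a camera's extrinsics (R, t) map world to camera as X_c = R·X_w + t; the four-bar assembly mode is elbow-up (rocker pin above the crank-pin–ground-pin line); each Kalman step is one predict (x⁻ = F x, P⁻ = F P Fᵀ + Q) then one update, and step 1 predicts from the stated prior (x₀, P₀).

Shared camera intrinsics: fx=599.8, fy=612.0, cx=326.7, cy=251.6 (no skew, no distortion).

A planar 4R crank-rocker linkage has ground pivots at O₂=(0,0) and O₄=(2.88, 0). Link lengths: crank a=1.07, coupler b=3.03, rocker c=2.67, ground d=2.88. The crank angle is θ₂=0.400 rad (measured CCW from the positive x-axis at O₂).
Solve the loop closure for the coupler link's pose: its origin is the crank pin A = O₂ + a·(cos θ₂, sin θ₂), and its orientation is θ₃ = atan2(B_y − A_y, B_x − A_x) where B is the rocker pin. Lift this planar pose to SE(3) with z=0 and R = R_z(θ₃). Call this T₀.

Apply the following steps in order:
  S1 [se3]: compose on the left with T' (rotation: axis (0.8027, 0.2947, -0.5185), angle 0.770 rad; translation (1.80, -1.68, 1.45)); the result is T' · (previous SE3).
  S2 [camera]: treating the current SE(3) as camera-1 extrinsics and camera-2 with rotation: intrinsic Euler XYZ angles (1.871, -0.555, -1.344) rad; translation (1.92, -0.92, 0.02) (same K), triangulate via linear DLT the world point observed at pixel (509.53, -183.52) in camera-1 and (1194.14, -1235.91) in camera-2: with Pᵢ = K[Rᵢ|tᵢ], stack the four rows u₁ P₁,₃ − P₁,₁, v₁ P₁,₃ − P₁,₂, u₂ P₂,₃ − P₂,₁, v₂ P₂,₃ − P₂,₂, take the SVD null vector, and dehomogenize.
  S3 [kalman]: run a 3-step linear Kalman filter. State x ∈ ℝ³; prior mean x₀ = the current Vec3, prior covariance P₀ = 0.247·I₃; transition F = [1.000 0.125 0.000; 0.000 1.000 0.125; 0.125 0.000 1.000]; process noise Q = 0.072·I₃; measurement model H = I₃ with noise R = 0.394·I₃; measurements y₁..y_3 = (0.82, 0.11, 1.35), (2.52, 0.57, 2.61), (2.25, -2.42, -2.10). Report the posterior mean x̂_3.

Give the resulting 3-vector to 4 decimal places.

source (fourbar_fk): coupler pose = R=[0.6698 -0.7425 0.0000; 0.7425 0.6698 0.0000; 0.0000 0.0000 1.0000], t=(0.9855, 0.4167, 0.0000)
after S1 (compose_se3): R=[0.9202 -0.3816 0.0877; 0.3542 0.7157 -0.6019; 0.1669 0.5849 0.7937], t=(2.8649, -1.6606, 1.3470)
after S2 (triangulate): (-1.6674, 1.3692, 1.5450)
after S3 (kf_track): (1.1554, -0.1637, 0.4109)

result = (1.1554, -0.1637, 0.4109)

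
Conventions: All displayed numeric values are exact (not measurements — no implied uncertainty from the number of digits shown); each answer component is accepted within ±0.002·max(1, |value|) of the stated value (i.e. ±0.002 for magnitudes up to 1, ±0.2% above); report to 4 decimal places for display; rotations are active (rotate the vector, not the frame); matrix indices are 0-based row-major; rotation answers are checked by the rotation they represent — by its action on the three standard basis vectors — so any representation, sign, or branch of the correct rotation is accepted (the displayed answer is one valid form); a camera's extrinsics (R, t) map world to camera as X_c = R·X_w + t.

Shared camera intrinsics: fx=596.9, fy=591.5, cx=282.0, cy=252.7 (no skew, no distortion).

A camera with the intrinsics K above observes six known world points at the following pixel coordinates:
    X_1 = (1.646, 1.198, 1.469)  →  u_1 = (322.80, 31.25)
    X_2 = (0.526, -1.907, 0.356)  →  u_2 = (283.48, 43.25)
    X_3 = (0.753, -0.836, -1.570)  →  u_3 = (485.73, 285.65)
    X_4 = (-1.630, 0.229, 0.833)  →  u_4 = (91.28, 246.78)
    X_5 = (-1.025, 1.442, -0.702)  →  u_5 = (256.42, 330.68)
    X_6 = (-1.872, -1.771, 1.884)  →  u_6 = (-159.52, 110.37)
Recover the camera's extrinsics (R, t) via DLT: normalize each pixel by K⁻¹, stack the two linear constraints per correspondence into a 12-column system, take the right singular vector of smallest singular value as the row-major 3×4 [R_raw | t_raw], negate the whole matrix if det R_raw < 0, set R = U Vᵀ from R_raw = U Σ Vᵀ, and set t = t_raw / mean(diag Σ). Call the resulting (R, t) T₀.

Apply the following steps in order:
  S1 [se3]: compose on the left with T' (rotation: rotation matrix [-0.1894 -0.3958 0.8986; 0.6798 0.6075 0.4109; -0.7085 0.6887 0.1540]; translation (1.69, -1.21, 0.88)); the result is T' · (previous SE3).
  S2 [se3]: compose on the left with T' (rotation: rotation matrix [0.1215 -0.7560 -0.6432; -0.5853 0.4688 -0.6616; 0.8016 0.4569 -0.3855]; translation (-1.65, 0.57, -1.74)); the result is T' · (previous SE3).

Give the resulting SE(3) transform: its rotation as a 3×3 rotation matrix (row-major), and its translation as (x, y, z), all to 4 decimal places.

source (pnp_recover): camera pose = R=[0.7844 0.0814 -0.6149; -0.6202 0.0930 -0.7789; -0.0062 0.9923 0.1234], t=(-0.0300, -0.4399, 5.3000)
after S1 (compose_se3): R=[0.0914 0.8395 0.5357; 0.1539 0.5196 -0.8405; -0.9839 0.1592 -0.0817], t=(6.6324, 0.6800, 1.4145)
after S2 (compose_se3): R=[0.5276 -0.3932 0.7530; 0.6695 -0.3531 -0.6535; 0.5229 0.8489 0.0769], t=(-2.2678, -3.9290, 3.3422)

rotation (matrix) = ((0.5276, -0.3932, 0.7530), (0.6695, -0.3531, -0.6535), (0.5229, 0.8489, 0.0769)), translation = (-2.2678, -3.9290, 3.3422)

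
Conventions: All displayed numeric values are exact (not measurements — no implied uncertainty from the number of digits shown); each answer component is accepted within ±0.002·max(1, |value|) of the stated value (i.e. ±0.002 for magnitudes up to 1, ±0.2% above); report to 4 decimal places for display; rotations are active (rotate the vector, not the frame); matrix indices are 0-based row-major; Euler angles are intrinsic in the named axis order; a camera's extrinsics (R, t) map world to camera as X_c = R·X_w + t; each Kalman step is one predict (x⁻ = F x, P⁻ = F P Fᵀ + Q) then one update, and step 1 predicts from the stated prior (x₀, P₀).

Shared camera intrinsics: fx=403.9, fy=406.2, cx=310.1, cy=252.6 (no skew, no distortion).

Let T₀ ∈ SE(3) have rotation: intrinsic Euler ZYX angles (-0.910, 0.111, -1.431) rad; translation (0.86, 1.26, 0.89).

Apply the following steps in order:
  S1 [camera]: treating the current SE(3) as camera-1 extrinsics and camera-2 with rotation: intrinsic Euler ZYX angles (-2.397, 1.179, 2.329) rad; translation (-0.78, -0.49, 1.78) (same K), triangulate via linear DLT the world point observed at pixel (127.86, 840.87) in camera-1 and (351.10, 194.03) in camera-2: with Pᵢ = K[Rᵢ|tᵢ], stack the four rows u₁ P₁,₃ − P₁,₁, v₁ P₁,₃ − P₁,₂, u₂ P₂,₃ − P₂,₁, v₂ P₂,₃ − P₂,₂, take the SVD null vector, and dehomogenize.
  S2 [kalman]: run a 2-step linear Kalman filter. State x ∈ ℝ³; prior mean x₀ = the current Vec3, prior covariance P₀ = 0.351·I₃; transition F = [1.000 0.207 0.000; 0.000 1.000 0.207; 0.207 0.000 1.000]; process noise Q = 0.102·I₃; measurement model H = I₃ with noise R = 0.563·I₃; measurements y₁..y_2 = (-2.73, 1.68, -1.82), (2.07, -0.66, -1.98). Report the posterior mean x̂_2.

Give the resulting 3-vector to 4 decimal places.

after S1 (triangulate): (-1.9239, -0.6095, -0.5023)
after S2 (kf_track): (-0.5973, -0.0423, -1.6580)

result = (-0.5973, -0.0423, -1.6580)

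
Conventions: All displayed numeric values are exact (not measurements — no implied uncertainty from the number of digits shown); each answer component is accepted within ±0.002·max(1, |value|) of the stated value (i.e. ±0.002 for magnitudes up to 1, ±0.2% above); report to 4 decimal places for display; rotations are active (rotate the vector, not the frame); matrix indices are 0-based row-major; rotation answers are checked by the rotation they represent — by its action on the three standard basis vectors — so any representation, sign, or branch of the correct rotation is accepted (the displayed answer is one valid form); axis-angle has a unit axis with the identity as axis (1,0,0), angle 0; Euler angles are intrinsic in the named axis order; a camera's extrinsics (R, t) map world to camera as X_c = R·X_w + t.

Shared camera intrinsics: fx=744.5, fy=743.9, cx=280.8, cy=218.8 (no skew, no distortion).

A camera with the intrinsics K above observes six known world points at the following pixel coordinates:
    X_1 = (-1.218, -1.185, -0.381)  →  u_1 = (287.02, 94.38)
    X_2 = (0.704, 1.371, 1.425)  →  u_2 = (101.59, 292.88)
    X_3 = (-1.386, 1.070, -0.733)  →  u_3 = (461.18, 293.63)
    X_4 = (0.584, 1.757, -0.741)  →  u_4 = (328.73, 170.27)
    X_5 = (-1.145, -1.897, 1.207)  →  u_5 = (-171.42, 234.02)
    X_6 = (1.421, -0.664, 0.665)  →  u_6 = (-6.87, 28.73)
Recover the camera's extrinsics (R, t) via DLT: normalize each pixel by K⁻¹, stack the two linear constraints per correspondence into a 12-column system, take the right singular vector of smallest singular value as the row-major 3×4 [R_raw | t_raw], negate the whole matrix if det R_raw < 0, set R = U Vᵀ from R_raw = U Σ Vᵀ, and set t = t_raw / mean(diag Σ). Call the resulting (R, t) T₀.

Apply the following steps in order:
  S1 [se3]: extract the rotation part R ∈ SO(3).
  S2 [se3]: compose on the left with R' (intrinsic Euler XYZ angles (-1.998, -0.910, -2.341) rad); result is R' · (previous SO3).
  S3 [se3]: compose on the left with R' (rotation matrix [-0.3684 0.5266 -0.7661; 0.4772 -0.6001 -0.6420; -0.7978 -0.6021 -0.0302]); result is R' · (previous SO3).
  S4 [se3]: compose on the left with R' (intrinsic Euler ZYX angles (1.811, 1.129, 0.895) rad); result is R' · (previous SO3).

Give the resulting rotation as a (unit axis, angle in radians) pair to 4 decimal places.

source (pnp_recover): camera pose = R=[-0.4990 0.3421 -0.7962; -0.6288 0.4893 0.6043; 0.5964 0.8022 -0.0291], t=(-0.4800, -0.4700, 4.7400)
after S1 (rot_of_se3): [-0.4990 0.3421 -0.7962; -0.6288 0.4893 0.6043; 0.5964 0.8022 -0.0291]
after S2 (compose_so3): [-0.5346 -0.5640 0.6294; -0.0713 0.7722 0.6313; -0.8421 0.2926 -0.4530]
after S3 (compose_so3): [0.8045 0.3903 0.4477; 0.3283 -0.9204 0.2123; 0.4949 -0.0239 -0.8686]
after S4 (compose_so3): [-0.0279 0.6591 -0.7516; 0.8738 -0.3490 -0.3385; -0.4854 -0.6662 -0.5662]

rotation (axis_angle) = ((-0.6918, -0.5619, 0.4535), 2.9025)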